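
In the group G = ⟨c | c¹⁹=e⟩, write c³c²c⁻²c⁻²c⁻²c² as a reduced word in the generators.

Multiply left to right, reducing at each step:
  (c³) · c² = c⁵
  (c⁵) · c⁻² = c³
  (c³) · c⁻² = c
  c · c⁻² = c¹⁸
  (c¹⁸) · c² = c

Answer: c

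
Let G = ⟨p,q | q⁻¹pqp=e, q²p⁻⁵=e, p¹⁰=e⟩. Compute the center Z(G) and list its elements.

An element z ∈ Z(G) iff z commutes with every generator.
For example p⁵ is central: (p⁵)·p = p⁶ = p·(p⁵); (p⁵)·q = q⁻¹ = q·(p⁵).
Whereas p ∉ Z(G) since p·q = pq ≠ p⁴q⁻¹ = q·p.
Checking each of the 20 elements this way gives Z(G) = {e, p⁵}, of order 2.

Answer: {e, p⁵}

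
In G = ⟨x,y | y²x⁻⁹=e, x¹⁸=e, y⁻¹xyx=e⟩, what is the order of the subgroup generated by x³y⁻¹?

|⟨x³y⁻¹⟩| equals the order of x³y⁻¹. Compute successive powers until reaching e:
  (x³y⁻¹)¹ = x³y⁻¹, (x³y⁻¹)² = x⁹, (x³y⁻¹)³ = x³y, (x³y⁻¹)⁴ = e.
The smallest positive k with (x³y⁻¹)ᵏ = e is 4, so |⟨x³y⁻¹⟩| = 4.

Answer: 4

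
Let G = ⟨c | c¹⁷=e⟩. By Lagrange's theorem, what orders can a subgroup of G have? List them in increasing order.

|G| = 17 = 17. By Lagrange's theorem the order of any subgroup divides 17; the divisors of 17 are 1, 17.

Answer: 1, 17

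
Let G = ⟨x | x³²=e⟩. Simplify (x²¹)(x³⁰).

Compute (x²¹) · (x³⁰) by multiplying left to right and reducing via the relations at each step:
  (x²¹) · x³⁰ = x¹⁹

Answer: x¹⁹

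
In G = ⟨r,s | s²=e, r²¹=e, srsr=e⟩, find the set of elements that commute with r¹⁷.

⟨r¹⁷⟩ ⊆ C_G(r¹⁷) since powers of r¹⁷ commute with r¹⁷; so |C_G(r¹⁷)| ≥ |⟨r¹⁷⟩| = 21.
By orbit–stabilizer, |C_G(r¹⁷)| = |G| / |conj. class of r¹⁷| = 42 / 2 = 21.
The 21 elements commuting with r¹⁷ are {e, r, r², r³, r⁴, r⁵, r⁶, r⁷, r⁸, r⁹, r¹⁰, r¹¹, r¹², r¹³, r¹⁴, r¹⁵, r¹⁶, r¹⁷, r¹⁸, r¹⁹, r²⁰}.

Answer: {e, r, r², r³, r⁴, r⁵, r⁶, r⁷, r⁸, r⁹, r¹⁰, r¹¹, r¹², r¹³, r¹⁴, r¹⁵, r¹⁶, r¹⁷, r¹⁸, r¹⁹, r²⁰}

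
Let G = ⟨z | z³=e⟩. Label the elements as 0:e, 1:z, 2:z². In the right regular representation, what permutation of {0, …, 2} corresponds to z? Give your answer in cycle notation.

(0 1 2)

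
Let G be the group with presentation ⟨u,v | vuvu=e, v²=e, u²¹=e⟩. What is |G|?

Enumerate words in the generators, reducing via the relations: the distinct elements are
  {e, u, v, uv, u², u³, u⁴, u⁵, u⁶, u⁷, u⁸, u⁹, u²v, u²⁰, u³v, u¹², u¹³, u¹¹, u¹⁰, u¹⁴, u¹⁵, u¹⁶, u¹⁷, u¹⁸, u¹⁹, u⁴v, u⁵v, u⁶v, u⁷v, u⁸v, u⁹v, u²⁰v, u¹²v, u¹³v, u¹¹v, u¹⁰v, u¹⁴v, u¹⁵v, u¹⁶v, u¹⁷v, u¹⁸v, u¹⁹v}.
No further products give new elements, so |G| = 42.

Answer: 42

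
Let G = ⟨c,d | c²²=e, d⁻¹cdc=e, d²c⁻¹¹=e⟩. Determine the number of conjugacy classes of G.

The conjugacy classes (representative and size) are:
  [e] (size 1), [c²¹] (size 2), [c²] (size 2), [c³] (size 2), [c¹⁸] (size 2), [c¹⁷] (size 2), [c⁶] (size 2), [c⁷] (size 2), [c⁸] (size 2), [c¹³] (size 2), [c¹²] (size 2), [c¹¹] (size 1), [c¹⁰d] (size 11), [c⁷d] (size 11).
Class equation: 1 + 2 + 2 + 2 + 2 + 2 + 2 + 2 + 2 + 2 + 2 + 1 + 11 + 11 = 44 = |G|. So G has 14 conjugacy classes.

Answer: 14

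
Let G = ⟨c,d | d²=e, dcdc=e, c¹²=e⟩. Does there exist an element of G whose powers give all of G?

Every cyclic group is abelian. But c·d = cd while d·c = c¹¹d, so c·d ≠ d·c and G is not abelian. Hence G is not cyclic.

Answer: No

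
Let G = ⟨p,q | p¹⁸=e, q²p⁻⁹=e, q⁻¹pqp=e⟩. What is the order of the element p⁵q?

Compute successive powers until reaching e:
  (p⁵q)¹ = p⁵q, (p⁵q)² = p⁹, (p⁵q)³ = p⁵q⁻¹, (p⁵q)⁴ = e.
The smallest positive k with (p⁵q)ᵏ = e is 4.

Answer: 4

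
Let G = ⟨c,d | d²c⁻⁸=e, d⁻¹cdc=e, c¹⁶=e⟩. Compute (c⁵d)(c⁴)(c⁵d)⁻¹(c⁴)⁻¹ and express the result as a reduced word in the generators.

[(c⁵d), (c⁴)] = (c⁵d)·(c⁴)·(c⁵d)⁻¹·(c⁴)⁻¹.
  (c⁵d) · (c⁴) = cd
  (cd) · (c⁵d⁻¹) = c¹²
  (c¹²) · (c¹²) = c⁸

Answer: c⁸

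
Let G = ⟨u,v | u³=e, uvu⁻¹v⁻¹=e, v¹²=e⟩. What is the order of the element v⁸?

Compute successive powers until reaching e:
  (v⁸)¹ = v⁸, (v⁸)² = v⁴, (v⁸)³ = e.
The smallest positive k with (v⁸)ᵏ = e is 3.

Answer: 3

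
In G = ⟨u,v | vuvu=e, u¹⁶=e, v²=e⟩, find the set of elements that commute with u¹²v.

⟨u¹²v⟩ ⊆ C_G(u¹²v) since powers of u¹²v commute with u¹²v; so |C_G(u¹²v)| ≥ |⟨u¹²v⟩| = 2.
By orbit–stabilizer, |C_G(u¹²v)| = |G| / |conj. class of u¹²v| = 32 / 8 = 4.
The 4 elements commuting with u¹²v are {e, u⁸, u⁴v, u¹²v}.

Answer: {e, u⁸, u⁴v, u¹²v}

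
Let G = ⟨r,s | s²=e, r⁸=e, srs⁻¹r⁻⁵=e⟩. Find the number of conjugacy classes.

The conjugacy classes (representative and size) are:
  [e] (size 1), [r⁵] (size 2), [r²] (size 1), [r⁷] (size 2), [r⁴] (size 1), [r⁶] (size 1), [s] (size 2), [r⁵s] (size 2), [r²s] (size 2), [r³s] (size 2).
Class equation: 1 + 2 + 1 + 2 + 1 + 1 + 2 + 2 + 2 + 2 = 16 = |G|. So G has 10 conjugacy classes.

Answer: 10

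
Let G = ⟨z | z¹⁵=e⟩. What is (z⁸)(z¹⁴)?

Compute (z⁸) · (z¹⁴) by multiplying left to right and reducing via the relations at each step:
  (z⁸) · z¹⁴ = z⁷

Answer: z⁷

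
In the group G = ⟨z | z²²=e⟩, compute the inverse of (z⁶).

The order of (z⁶) is 11 (smallest k with (z⁶)ᵏ = e), so (z⁶)⁻¹ = (z⁶)¹⁰ = z¹⁶.
Check: (z⁶) · (z¹⁶) → (z⁶) · z¹⁶ = e, giving e as required.

Answer: z¹⁶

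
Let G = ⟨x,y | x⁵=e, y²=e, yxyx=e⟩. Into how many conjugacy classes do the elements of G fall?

The conjugacy classes (representative and size) are:
  [e] (size 1), [x] (size 2), [x²] (size 2), [y] (size 5).
Class equation: 1 + 2 + 2 + 5 = 10 = |G|. So G has 4 conjugacy classes.

Answer: 4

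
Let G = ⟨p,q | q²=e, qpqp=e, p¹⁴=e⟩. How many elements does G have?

Enumerate words in the generators, reducing via the relations: the distinct elements are
  {e, p, q, pq, p², p³, p⁴, p⁵, p⁶, p⁷, p⁸, p⁹, p²q, p³q, p¹², p¹³, p¹¹, p¹⁰, p⁴q, p⁵q, p⁶q, p⁷q, p⁸q, p⁹q, p¹²q, p¹³q, p¹¹q, p¹⁰q}.
No further products give new elements, so |G| = 28.

Answer: 28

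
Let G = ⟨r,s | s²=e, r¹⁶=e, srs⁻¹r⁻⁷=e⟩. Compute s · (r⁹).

Compute s · (r⁹) by multiplying left to right and reducing via the relations at each step:
  s · r⁹ = r¹⁵s

Answer: r¹⁵s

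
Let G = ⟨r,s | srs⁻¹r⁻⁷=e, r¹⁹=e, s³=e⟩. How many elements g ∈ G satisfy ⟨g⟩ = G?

⟨g⟩ = G would require ord(g) = |G| = 57, but the maximum element order in G is 19 < 57. So G is not cyclic and no single element generates it: the count is 0.

Answer: 0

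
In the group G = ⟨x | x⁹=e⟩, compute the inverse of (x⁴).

The order of (x⁴) is 9 (smallest k with (x⁴)ᵏ = e), so (x⁴)⁻¹ = (x⁴)⁸ = x⁵.
Check: (x⁴) · (x⁵) → (x⁴) · x⁵ = e, giving e as required.

Answer: x⁵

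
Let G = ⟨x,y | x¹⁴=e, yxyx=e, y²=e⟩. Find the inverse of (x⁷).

The order of (x⁷) is 2 (smallest k with (x⁷)ᵏ = e), so (x⁷)⁻¹ = (x⁷)¹ = x⁷.
Check: (x⁷) · (x⁷) → (x⁷) · x⁷ = e, giving e as required.

Answer: x⁷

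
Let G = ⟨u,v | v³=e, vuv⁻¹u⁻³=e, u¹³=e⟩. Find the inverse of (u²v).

The order of (u²v) is 3 (smallest k with (u²v)ᵏ = e), so (u²v)⁻¹ = (u²v)² = u⁸v².
Check: (u²v) · (u⁸v²) → (u²v) · u⁸ = v;   v · v² = e, giving e as required.

Answer: u⁸v²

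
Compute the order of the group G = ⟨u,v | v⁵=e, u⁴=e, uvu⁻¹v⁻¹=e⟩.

Enumerate words in the generators, reducing via the relations: the distinct elements are
  {e, u, v, uv, u², u³, v², v³, v⁴, uv², uv³, uv⁴, u²v, u³v, u²v², u²v³, u²v⁴, u³v², u³v³, u³v⁴}.
No further products give new elements, so |G| = 20.

Answer: 20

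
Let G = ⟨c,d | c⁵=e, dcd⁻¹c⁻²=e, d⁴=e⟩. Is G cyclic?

Every cyclic group is abelian. But c·d = cd while d·c = c²d, so c·d ≠ d·c and G is not abelian. Hence G is not cyclic.

Answer: No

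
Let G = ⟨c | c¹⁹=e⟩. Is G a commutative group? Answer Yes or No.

G has a single generator, so G is cyclic and hence abelian.

Answer: Yes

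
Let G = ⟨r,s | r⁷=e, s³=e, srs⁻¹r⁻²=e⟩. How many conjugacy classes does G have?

The conjugacy classes (representative and size) are:
  [e] (size 1), [r²] (size 3), [r⁵] (size 3), [s] (size 7), [s²] (size 7).
Class equation: 1 + 3 + 3 + 7 + 7 = 21 = |G|. So G has 5 conjugacy classes.

Answer: 5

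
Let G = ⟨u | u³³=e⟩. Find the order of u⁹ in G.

Compute successive powers until reaching e:
  (u⁹)¹ = u⁹, (u⁹)² = u¹⁸, (u⁹)³ = u²⁷, (u⁹)⁴ = u³, (u⁹)⁵ = u¹², (u⁹)⁶ = u²¹, (u⁹)⁷ = u³⁰, (u⁹)⁸ = u⁶, (u⁹)⁹ = u¹⁵, (u⁹)¹⁰ = u²⁴, (u⁹)¹¹ = e.
The smallest positive k with (u⁹)ᵏ = e is 11.

Answer: 11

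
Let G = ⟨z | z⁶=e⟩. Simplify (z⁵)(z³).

Compute (z⁵) · (z³) by multiplying left to right and reducing via the relations at each step:
  (z⁵) · z³ = z²

Answer: z²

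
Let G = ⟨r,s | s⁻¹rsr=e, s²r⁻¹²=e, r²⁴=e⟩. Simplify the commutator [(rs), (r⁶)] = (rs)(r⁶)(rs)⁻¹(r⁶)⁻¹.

[(rs), (r⁶)] = (rs)·(r⁶)·(rs)⁻¹·(r⁶)⁻¹.
  (rs) · (r⁶) = r⁷s⁻¹
  (r⁷s⁻¹) · (rs⁻¹) = r¹⁸
  (r¹⁸) · (r¹⁸) = r¹²

Answer: r¹²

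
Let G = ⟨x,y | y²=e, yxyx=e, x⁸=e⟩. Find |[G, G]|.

G' = [G, G] is generated by all commutators. The generator-pair commutators are: [x, y] = x².
The subgroup they normally generate is {e, x², x⁴, x⁶}, of order 4.
Check: |G/G'| = 16/4 = 4 is the order of the abelianisation.

Answer: 4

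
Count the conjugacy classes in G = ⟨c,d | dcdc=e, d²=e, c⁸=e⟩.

The conjugacy classes (representative and size) are:
  [e] (size 1), [c] (size 2), [c⁶] (size 2), [c³] (size 2), [c⁴] (size 1), [d] (size 4), [c⁵d] (size 4).
Class equation: 1 + 2 + 2 + 2 + 1 + 4 + 4 = 16 = |G|. So G has 7 conjugacy classes.

Answer: 7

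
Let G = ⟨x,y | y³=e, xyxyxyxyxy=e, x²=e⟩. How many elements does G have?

Enumerate words in the generators, reducing via the relations: the distinct elements are
  {e, x, y, xy, yx, y², xyx, xy², yxy, y²x, xyxy, xy²x, yxyx, yxy², y²xy, xyxyx, xyxy², xy²xy, yxy²x, y²xyx, y²xy², xyxy²x, xy²xyx, xy²xy², yxyxy², yxy²xy, y²xyxy, y²xy²x, xyxy²xy, xy²xyxy, xy²xy²x, yxyxy²x, yxy²xyx, yxy²xy², y²xyxy², y²xy²xy, xyxy²xyx, xyxy²xy², xy²xyxy², yxyxy²xy, yxy²xyxy, y²xyxy²x, y²xy²xyx, xyxy²xyxy, xy²xyxy²x, yxyxy²xy², yxy²xyxy², y²xyxy²xy, y²xy²xyxy, xyxy²xyxy², xy²xyxy²xy, yxy²xyxy²x, y²xyxy²xyx, y²xyxy²xy², y²xy²xyxy², xyxy²xyxy²x, xy²xyxy²xyx, xy²xyxy²xy², yxy²xyxy²xy, xyxy²xyxy²xy}.
No further products give new elements, so |G| = 60.

Answer: 60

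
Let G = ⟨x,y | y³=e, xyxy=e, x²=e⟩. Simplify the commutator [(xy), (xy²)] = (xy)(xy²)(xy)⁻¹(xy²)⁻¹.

[(xy), (xy²)] = (xy)·(xy²)·(xy)⁻¹·(xy²)⁻¹.
  (xy) · (xy²) = y
  y · (xy) = x
  x · (xy²) = y²

Answer: y²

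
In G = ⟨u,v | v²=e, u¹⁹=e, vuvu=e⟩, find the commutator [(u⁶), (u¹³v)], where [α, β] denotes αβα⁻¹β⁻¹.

[(u⁶), (u¹³v)] = (u⁶)·(u¹³v)·(u⁶)⁻¹·(u¹³v)⁻¹.
  (u⁶) · (u¹³v) = v
  v · (u¹³) = u⁶v
  (u⁶v) · (u¹³v) = u¹²

Answer: u¹²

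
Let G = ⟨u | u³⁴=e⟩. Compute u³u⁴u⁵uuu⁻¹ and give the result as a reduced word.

Multiply left to right, reducing at each step:
  (u³) · u⁴ = u⁷
  (u⁷) · u⁵ = u¹²
  (u¹²) · u = u¹³
  (u¹³) · u = u¹⁴
  (u¹⁴) · u⁻¹ = u¹³

Answer: u¹³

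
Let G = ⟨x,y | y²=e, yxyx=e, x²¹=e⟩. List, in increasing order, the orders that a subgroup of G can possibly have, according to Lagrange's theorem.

|G| = 42 = 2 · 3 · 7. By Lagrange's theorem the order of any subgroup divides 42; the divisors of 42 are 1, 2, 3, 6, 7, 14, 21, 42.

Answer: 1, 2, 3, 6, 7, 14, 21, 42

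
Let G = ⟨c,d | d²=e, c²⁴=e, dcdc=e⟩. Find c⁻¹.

The order of c is 24 (smallest k with cᵏ = e), so c⁻¹ = c²³ = c²³.
Check: c · (c²³) → c · c²³ = e, giving e as required.

Answer: c²³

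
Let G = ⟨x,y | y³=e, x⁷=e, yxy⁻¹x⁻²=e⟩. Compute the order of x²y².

Compute successive powers until reaching e:
  (x²y²)¹ = x²y², (x²y²)² = x³y, (x²y²)³ = e.
The smallest positive k with (x²y²)ᵏ = e is 3.

Answer: 3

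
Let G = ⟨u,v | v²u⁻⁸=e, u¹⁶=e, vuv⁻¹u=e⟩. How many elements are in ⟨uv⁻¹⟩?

|⟨uv⁻¹⟩| equals the order of uv⁻¹. Compute successive powers until reaching e:
  (uv⁻¹)¹ = uv⁻¹, (uv⁻¹)² = u⁸, (uv⁻¹)³ = uv, (uv⁻¹)⁴ = e.
The smallest positive k with (uv⁻¹)ᵏ = e is 4, so |⟨uv⁻¹⟩| = 4.

Answer: 4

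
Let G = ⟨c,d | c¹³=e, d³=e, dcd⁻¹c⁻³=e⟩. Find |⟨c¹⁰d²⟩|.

|⟨c¹⁰d²⟩| equals the order of c¹⁰d². Compute successive powers until reaching e:
  (c¹⁰d²)¹ = c¹⁰d², (c¹⁰d²)² = c⁹d, (c¹⁰d²)³ = e.
The smallest positive k with (c¹⁰d²)ᵏ = e is 3, so |⟨c¹⁰d²⟩| = 3.

Answer: 3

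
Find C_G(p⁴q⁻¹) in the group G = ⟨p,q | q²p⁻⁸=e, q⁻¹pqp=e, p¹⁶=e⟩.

⟨p⁴q⁻¹⟩ ⊆ C_G(p⁴q⁻¹) since powers of p⁴q⁻¹ commute with p⁴q⁻¹; so |C_G(p⁴q⁻¹)| ≥ |⟨p⁴q⁻¹⟩| = 4.
By orbit–stabilizer, |C_G(p⁴q⁻¹)| = |G| / |conj. class of p⁴q⁻¹| = 32 / 8 = 4.
The 4 elements commuting with p⁴q⁻¹ are {e, p⁸, p⁴q, p⁴q⁻¹}.

Answer: {e, p⁸, p⁴q, p⁴q⁻¹}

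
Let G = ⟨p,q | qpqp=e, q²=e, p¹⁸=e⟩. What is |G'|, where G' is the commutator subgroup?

G' = [G, G] is generated by all commutators. The generator-pair commutators are: [p, q] = p².
The subgroup they normally generate is {e, p², p⁴, p⁶, p⁸, p¹⁰, p¹², p¹⁴, p¹⁶}, of order 9.
Check: |G/G'| = 36/9 = 4 is the order of the abelianisation.

Answer: 9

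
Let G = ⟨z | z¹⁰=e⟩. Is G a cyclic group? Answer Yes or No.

|G| = 10. The element z has order 10 (its powers give 10 distinct elements), so ⟨z⟩ = G and G is cyclic.

Answer: Yes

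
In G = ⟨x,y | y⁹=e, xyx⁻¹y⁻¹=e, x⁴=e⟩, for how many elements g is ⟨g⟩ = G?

G is cyclic of order 36. An element generates G iff its order is 36, and a cyclic group of order 36 has exactly φ(36) = 12 such elements.

Answer: 12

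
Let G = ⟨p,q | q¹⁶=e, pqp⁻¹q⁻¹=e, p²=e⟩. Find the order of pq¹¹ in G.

Compute successive powers until reaching e:
  (pq¹¹)¹ = pq¹¹, (pq¹¹)² = q⁶, (pq¹¹)³ = pq, (pq¹¹)⁴ = q¹², (pq¹¹)⁵ = pq⁷, (pq¹¹)⁶ = q², (pq¹¹)⁷ = pq¹³, (pq¹¹)⁸ = q⁸, (pq¹¹)⁹ = pq³, (pq¹¹)¹⁰ = q¹⁴, (pq¹¹)¹¹ = pq⁹, (pq¹¹)¹² = q⁴, (pq¹¹)¹³ = pq¹⁵, (pq¹¹)¹⁴ = q¹⁰, (pq¹¹)¹⁵ = pq⁵, (pq¹¹)¹⁶ = e.
The smallest positive k with (pq¹¹)ᵏ = e is 16.

Answer: 16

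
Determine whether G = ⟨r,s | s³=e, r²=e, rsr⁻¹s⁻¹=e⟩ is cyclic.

|G| = 6. The element rs has order 6 (its powers give 6 distinct elements), so ⟨rs⟩ = G and G is cyclic.

Answer: Yes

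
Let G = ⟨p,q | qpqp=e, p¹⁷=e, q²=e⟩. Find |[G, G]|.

G' = [G, G] is generated by all commutators. The generator-pair commutators are: [p, q] = p².
The subgroup they normally generate is {e, p, p², p³, p⁴, p⁵, p⁶, p⁷, p⁸, p⁹, p¹⁰, p¹¹, p¹², p¹³, p¹⁴, p¹⁵, p¹⁶}, of order 17.
Check: |G/G'| = 34/17 = 2 is the order of the abelianisation.

Answer: 17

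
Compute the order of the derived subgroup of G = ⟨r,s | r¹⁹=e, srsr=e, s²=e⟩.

G' = [G, G] is generated by all commutators. The generator-pair commutators are: [r, s] = r².
The subgroup they normally generate is {e, r, r², r³, r⁴, r⁵, r⁶, r⁷, r⁸, r⁹, r¹⁰, r¹¹, r¹², r¹³, r¹⁴, r¹⁵, r¹⁶, r¹⁷, r¹⁸}, of order 19.
Check: |G/G'| = 38/19 = 2 is the order of the abelianisation.

Answer: 19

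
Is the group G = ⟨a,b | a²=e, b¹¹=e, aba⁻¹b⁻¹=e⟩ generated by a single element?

|G| = 22. The element ab has order 22 (its powers give 22 distinct elements), so ⟨ab⟩ = G and G is cyclic.

Answer: Yes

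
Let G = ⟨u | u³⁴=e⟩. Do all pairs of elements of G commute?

G has a single generator, so G is cyclic and hence abelian.

Answer: Yes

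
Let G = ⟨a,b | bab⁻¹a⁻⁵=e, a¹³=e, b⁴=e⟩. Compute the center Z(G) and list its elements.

An element z ∈ Z(G) iff z commutes with every generator.
For example e is central: e·a = a = a·e; e·b = b = b·e.
Whereas a ∉ Z(G) since a·b = ab ≠ a⁵b = b·a.
Checking each of the 52 elements this way gives Z(G) = {e}, of order 1.

Answer: {e}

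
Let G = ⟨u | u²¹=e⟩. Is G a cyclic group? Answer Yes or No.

|G| = 21. The element u has order 21 (its powers give 21 distinct elements), so ⟨u⟩ = G and G is cyclic.

Answer: Yes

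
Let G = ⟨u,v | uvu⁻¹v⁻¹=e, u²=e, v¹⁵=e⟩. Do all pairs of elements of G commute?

Each pair of generators commutes: u·v = uv = v·u. Since the generators pairwise commute, every element of G commutes with every other, so G is abelian.

Answer: Yes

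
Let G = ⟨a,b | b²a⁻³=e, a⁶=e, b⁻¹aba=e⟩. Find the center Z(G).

An element z ∈ Z(G) iff z commutes with every generator.
For example a³ is central: (a³)·a = a⁴ = a·(a³); (a³)·b = b⁻¹ = b·(a³).
Whereas a ∉ Z(G) since a·b = ab ≠ a²b⁻¹ = b·a.
Checking each of the 12 elements this way gives Z(G) = {e, a³}, of order 2.

Answer: {e, a³}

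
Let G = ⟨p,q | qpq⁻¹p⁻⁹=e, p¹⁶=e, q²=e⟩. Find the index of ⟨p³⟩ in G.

First find ord(p³) by computing successive powers:
  (p³)¹ = p³, (p³)² = p⁶, (p³)³ = p⁹, (p³)⁴ = p¹², (p³)⁵ = p¹⁵, (p³)⁶ = p², (p³)⁷ = p⁵, (p³)⁸ = p⁸, (p³)⁹ = p¹¹, (p³)¹⁰ = p¹⁴, (p³)¹¹ = p, (p³)¹² = p⁴, (p³)¹³ = p⁷, (p³)¹⁴ = p¹⁰, (p³)¹⁵ = p¹³, (p³)¹⁶ = e.
So |⟨p³⟩| = ord(p³) = 16. With |G| = 32, by Lagrange [G : ⟨p³⟩] = 32/16 = 2.

Answer: 2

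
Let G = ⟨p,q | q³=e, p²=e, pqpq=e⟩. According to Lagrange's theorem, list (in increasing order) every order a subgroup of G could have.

|G| = 6 = 2 · 3. By Lagrange's theorem the order of any subgroup divides 6; the divisors of 6 are 1, 2, 3, 6.

Answer: 1, 2, 3, 6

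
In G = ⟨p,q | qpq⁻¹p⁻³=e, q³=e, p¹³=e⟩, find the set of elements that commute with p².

⟨p²⟩ ⊆ C_G(p²) since powers of p² commute with p²; so |C_G(p²)| ≥ |⟨p²⟩| = 13.
By orbit–stabilizer, |C_G(p²)| = |G| / |conj. class of p²| = 39 / 3 = 13.
The 13 elements commuting with p² are {e, p, p², p³, p⁴, p⁵, p⁶, p⁷, p⁸, p⁹, p¹⁰, p¹¹, p¹²}.

Answer: {e, p, p², p³, p⁴, p⁵, p⁶, p⁷, p⁸, p⁹, p¹⁰, p¹¹, p¹²}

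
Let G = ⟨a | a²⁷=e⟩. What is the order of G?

G is generated by a single element, so G is cyclic. The relator gives a²⁷ = e and no smaller power is forced to be e, so the 27 powers {a, e, a², a³, a⁴, a⁵, a⁶, a⁷, a⁸, a⁹, a²², a²³, a²¹, a²⁰, a²⁴, a²⁵, a²⁶, a¹², a¹³, a¹¹, a¹⁰, a¹⁴, a¹⁵, a¹⁶, a¹⁷, a¹⁸, a¹⁹} are distinct. Hence |G| = 27.

Answer: 27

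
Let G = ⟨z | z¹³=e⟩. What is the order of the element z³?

Compute successive powers until reaching e:
  (z³)¹ = z³, (z³)² = z⁶, (z³)³ = z⁹, (z³)⁴ = z¹², (z³)⁵ = z², (z³)⁶ = z⁵, (z³)⁷ = z⁸, (z³)⁸ = z¹¹, (z³)⁹ = z, (z³)¹⁰ = z⁴, (z³)¹¹ = z⁷, (z³)¹² = z¹⁰, (z³)¹³ = e.
The smallest positive k with (z³)ᵏ = e is 13.

Answer: 13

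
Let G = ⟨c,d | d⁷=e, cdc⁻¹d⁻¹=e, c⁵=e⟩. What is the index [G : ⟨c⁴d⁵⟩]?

First find ord(c⁴d⁵) by computing successive powers:
  (c⁴d⁵)¹ = c⁴d⁵, (c⁴d⁵)² = c³d³, (c⁴d⁵)³ = c²d, (c⁴d⁵)⁴ = cd⁶, (c⁴d⁵)⁵ = d⁴, (c⁴d⁵)⁶ = c⁴d², (c⁴d⁵)⁷ = c³, (c⁴d⁵)⁸ = c²d⁵, (c⁴d⁵)⁹ = cd³, (c⁴d⁵)¹⁰ = d, (c⁴d⁵)¹¹ = c⁴d⁶, (c⁴d⁵)¹² = c³d⁴, (c⁴d⁵)¹³ = c²d², (c⁴d⁵)¹⁴ = c, (c⁴d⁵)¹⁵ = d⁵, (c⁴d⁵)¹⁶ = c⁴d³, (c⁴d⁵)¹⁷ = c³d, (c⁴d⁵)¹⁸ = c²d⁶, (c⁴d⁵)¹⁹ = cd⁴, (c⁴d⁵)²⁰ = d², (c⁴d⁵)²¹ = c⁴, (c⁴d⁵)²² = c³d⁵, (c⁴d⁵)²³ = c²d³, (c⁴d⁵)²⁴ = cd, (c⁴d⁵)²⁵ = d⁶, (c⁴d⁵)²⁶ = c⁴d⁴, (c⁴d⁵)²⁷ = c³d², (c⁴d⁵)²⁸ = c², (c⁴d⁵)²⁹ = cd⁵, (c⁴d⁵)³⁰ = d³, (c⁴d⁵)³¹ = c⁴d, (c⁴d⁵)³² = c³d⁶, (c⁴d⁵)³³ = c²d⁴, (c⁴d⁵)³⁴ = cd², (c⁴d⁵)³⁵ = e.
So |⟨c⁴d⁵⟩| = ord(c⁴d⁵) = 35. With |G| = 35, by Lagrange [G : ⟨c⁴d⁵⟩] = 35/35 = 1.

Answer: 1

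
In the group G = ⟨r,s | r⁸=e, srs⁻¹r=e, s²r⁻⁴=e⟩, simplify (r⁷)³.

Compute successive powers of (r⁷), reducing at each step:
  (r⁷)²: (r⁷) · r⁷ = r⁶
  (r⁷)³: (r⁶) · r⁷ = r⁵

Answer: r⁵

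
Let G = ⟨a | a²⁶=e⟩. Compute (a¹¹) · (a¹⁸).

Compute (a¹¹) · (a¹⁸) by multiplying left to right and reducing via the relations at each step:
  (a¹¹) · a¹⁸ = a³

Answer: a³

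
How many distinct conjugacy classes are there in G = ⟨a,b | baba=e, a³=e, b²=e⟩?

The conjugacy classes (representative and size) are:
  [e] (size 1), [a] (size 2), [ab] (size 3).
Class equation: 1 + 2 + 3 = 6 = |G|. So G has 3 conjugacy classes.

Answer: 3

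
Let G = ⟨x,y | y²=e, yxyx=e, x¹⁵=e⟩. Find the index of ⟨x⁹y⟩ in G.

First find ord(x⁹y) by computing successive powers:
  (x⁹y)¹ = x⁹y, (x⁹y)² = e.
So |⟨x⁹y⟩| = ord(x⁹y) = 2. With |G| = 30, by Lagrange [G : ⟨x⁹y⟩] = 30/2 = 15.

Answer: 15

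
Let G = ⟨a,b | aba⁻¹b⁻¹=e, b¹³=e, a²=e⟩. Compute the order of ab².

Compute successive powers until reaching e:
  (ab²)¹ = ab², (ab²)² = b⁴, (ab²)³ = ab⁶, (ab²)⁴ = b⁸, (ab²)⁵ = ab¹⁰, (ab²)⁶ = b¹², (ab²)⁷ = ab, (ab²)⁸ = b³, (ab²)⁹ = ab⁵, (ab²)¹⁰ = b⁷, (ab²)¹¹ = ab⁹, (ab²)¹² = b¹¹, (ab²)¹³ = a, (ab²)¹⁴ = b², (ab²)¹⁵ = ab⁴, (ab²)¹⁶ = b⁶, (ab²)¹⁷ = ab⁸, (ab²)¹⁸ = b¹⁰, (ab²)¹⁹ = ab¹², (ab²)²⁰ = b, (ab²)²¹ = ab³, (ab²)²² = b⁵, (ab²)²³ = ab⁷, (ab²)²⁴ = b⁹, (ab²)²⁵ = ab¹¹, (ab²)²⁶ = e.
The smallest positive k with (ab²)ᵏ = e is 26.

Answer: 26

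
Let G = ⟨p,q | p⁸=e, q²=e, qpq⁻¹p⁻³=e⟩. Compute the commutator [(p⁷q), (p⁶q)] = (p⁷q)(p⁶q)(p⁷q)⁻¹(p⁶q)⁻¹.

[(p⁷q), (p⁶q)] = (p⁷q)·(p⁶q)·(p⁷q)⁻¹·(p⁶q)⁻¹.
  (p⁷q) · (p⁶q) = p
  p · (p³q) = p⁴q
  (p⁴q) · (p⁶q) = p⁶

Answer: p⁶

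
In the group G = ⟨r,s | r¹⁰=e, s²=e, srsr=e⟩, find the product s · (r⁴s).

Compute s · (r⁴s) by multiplying left to right and reducing via the relations at each step:
  s · r⁴ = r⁶s
  (r⁶s) · s = r⁶

Answer: r⁶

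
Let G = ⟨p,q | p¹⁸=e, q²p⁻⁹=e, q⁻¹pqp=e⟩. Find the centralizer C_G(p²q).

⟨p²q⟩ ⊆ C_G(p²q) since powers of p²q commute with p²q; so |C_G(p²q)| ≥ |⟨p²q⟩| = 4.
By orbit–stabilizer, |C_G(p²q)| = |G| / |conj. class of p²q| = 36 / 9 = 4.
The 4 elements commuting with p²q are {e, p⁹, p²q, p²q⁻¹}.

Answer: {e, p⁹, p²q, p²q⁻¹}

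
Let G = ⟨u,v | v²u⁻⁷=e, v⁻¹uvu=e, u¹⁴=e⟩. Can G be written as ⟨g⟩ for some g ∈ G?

Every cyclic group is abelian. But u·v = uv while v·u = u⁶v⁻¹, so u·v ≠ v·u and G is not abelian. Hence G is not cyclic.

Answer: No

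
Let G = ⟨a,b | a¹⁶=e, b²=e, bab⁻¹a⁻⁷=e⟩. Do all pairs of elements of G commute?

a·b = ab but b·a = a⁷b, so a·b ≠ b·a and G is not abelian.

Answer: No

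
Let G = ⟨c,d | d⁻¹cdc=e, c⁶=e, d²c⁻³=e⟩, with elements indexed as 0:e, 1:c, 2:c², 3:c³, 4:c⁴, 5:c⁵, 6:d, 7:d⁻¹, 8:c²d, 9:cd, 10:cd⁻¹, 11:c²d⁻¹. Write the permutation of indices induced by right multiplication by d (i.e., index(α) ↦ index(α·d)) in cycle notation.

(0 6 3 7)(1 9 4 10)(2 8 5 11)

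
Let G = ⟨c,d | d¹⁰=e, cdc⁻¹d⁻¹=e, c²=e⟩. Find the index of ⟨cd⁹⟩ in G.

First find ord(cd⁹) by computing successive powers:
  (cd⁹)¹ = cd⁹, (cd⁹)² = d⁸, (cd⁹)³ = cd⁷, (cd⁹)⁴ = d⁶, (cd⁹)⁵ = cd⁵, (cd⁹)⁶ = d⁴, (cd⁹)⁷ = cd³, (cd⁹)⁸ = d², (cd⁹)⁹ = cd, (cd⁹)¹⁰ = e.
So |⟨cd⁹⟩| = ord(cd⁹) = 10. With |G| = 20, by Lagrange [G : ⟨cd⁹⟩] = 20/10 = 2.

Answer: 2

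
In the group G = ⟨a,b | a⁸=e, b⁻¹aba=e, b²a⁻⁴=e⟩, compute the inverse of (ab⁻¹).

The order of (ab⁻¹) is 4 (smallest k with (ab⁻¹)ᵏ = e), so (ab⁻¹)⁻¹ = (ab⁻¹)³ = ab.
Check: (ab⁻¹) · (ab) → (ab⁻¹) · a = b⁻¹;   (b⁻¹) · b = e, giving e as required.

Answer: ab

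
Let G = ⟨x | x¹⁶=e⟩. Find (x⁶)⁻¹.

The order of (x⁶) is 8 (smallest k with (x⁶)ᵏ = e), so (x⁶)⁻¹ = (x⁶)⁷ = x¹⁰.
Check: (x⁶) · (x¹⁰) → (x⁶) · x¹⁰ = e, giving e as required.

Answer: x¹⁰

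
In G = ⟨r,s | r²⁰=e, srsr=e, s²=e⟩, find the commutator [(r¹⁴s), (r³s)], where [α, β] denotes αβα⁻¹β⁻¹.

[(r¹⁴s), (r³s)] = (r¹⁴s)·(r³s)·(r¹⁴s)⁻¹·(r³s)⁻¹.
  (r¹⁴s) · (r³s) = r¹¹
  (r¹¹) · (r¹⁴s) = r⁵s
  (r⁵s) · (r³s) = r²

Answer: r²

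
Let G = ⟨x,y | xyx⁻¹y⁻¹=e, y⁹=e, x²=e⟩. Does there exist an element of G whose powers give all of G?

|G| = 18. The element xy has order 18 (its powers give 18 distinct elements), so ⟨xy⟩ = G and G is cyclic.

Answer: Yes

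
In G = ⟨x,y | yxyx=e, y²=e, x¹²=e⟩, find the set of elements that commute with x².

⟨x²⟩ ⊆ C_G(x²) since powers of x² commute with x²; so |C_G(x²)| ≥ |⟨x²⟩| = 6.
By orbit–stabilizer, |C_G(x²)| = |G| / |conj. class of x²| = 24 / 2 = 12.
The 12 elements commuting with x² are {e, x, x², x³, x⁴, x⁵, x⁶, x⁷, x⁸, x⁹, x¹⁰, x¹¹}.

Answer: {e, x, x², x³, x⁴, x⁵, x⁶, x⁷, x⁸, x⁹, x¹⁰, x¹¹}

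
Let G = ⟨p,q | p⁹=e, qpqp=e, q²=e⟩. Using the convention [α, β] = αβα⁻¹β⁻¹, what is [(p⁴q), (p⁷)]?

[(p⁴q), (p⁷)] = (p⁴q)·(p⁷)·(p⁴q)⁻¹·(p⁷)⁻¹.
  (p⁴q) · (p⁷) = p⁶q
  (p⁶q) · (p⁴q) = p²
  (p²) · (p²) = p⁴

Answer: p⁴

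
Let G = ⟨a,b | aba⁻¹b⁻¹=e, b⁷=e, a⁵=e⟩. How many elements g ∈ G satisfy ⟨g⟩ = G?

G is cyclic of order 35. An element generates G iff its order is 35, and a cyclic group of order 35 has exactly φ(35) = 24 such elements.

Answer: 24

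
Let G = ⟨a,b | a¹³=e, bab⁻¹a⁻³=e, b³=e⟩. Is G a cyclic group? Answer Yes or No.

Every cyclic group is abelian. But a·b = ab while b·a = a³b, so a·b ≠ b·a and G is not abelian. Hence G is not cyclic.

Answer: No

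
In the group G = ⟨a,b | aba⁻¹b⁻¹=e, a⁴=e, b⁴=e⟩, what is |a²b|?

Compute successive powers until reaching e:
  (a²b)¹ = a²b, (a²b)² = b², (a²b)³ = a²b³, (a²b)⁴ = e.
The smallest positive k with (a²b)ᵏ = e is 4.

Answer: 4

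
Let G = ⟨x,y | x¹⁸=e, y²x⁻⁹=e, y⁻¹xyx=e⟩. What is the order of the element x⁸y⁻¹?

Compute successive powers until reaching e:
  (x⁸y⁻¹)¹ = x⁸y⁻¹, (x⁸y⁻¹)² = x⁹, (x⁸y⁻¹)³ = x⁸y, (x⁸y⁻¹)⁴ = e.
The smallest positive k with (x⁸y⁻¹)ᵏ = e is 4.

Answer: 4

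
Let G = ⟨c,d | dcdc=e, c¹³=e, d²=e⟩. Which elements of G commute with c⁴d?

⟨c⁴d⟩ ⊆ C_G(c⁴d) since powers of c⁴d commute with c⁴d; so |C_G(c⁴d)| ≥ |⟨c⁴d⟩| = 2.
By orbit–stabilizer, |C_G(c⁴d)| = |G| / |conj. class of c⁴d| = 26 / 13 = 2.
The 2 elements commuting with c⁴d are {e, c⁴d}.

Answer: {e, c⁴d}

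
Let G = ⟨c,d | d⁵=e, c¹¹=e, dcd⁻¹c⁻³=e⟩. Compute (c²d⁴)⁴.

Compute successive powers of (c²d⁴), reducing at each step:
  (c²d⁴)²: (c²d⁴) · c² = c¹⁰d⁴;   (c¹⁰d⁴) · d⁴ = c¹⁰d³
  (c²d⁴)³: (c¹⁰d³) · c² = c⁹d³;   (c⁹d³) · d⁴ = c⁹d²
  (c²d⁴)⁴: (c⁹d²) · c² = c⁵d²;   (c⁵d²) · d⁴ = c⁵d

Answer: c⁵d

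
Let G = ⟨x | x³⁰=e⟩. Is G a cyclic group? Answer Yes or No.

|G| = 30. The element x has order 30 (its powers give 30 distinct elements), so ⟨x⟩ = G and G is cyclic.

Answer: Yes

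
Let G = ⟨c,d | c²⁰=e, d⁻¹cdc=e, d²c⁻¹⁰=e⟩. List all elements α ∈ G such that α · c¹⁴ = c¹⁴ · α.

⟨c¹⁴⟩ ⊆ C_G(c¹⁴) since powers of c¹⁴ commute with c¹⁴; so |C_G(c¹⁴)| ≥ |⟨c¹⁴⟩| = 10.
By orbit–stabilizer, |C_G(c¹⁴)| = |G| / |conj. class of c¹⁴| = 40 / 2 = 20.
The 20 elements commuting with c¹⁴ are {e, c, c², c³, c⁴, c⁵, c⁶, c⁷, c⁸, c⁹, c¹⁰, c¹¹, c¹², c¹³, c¹⁴, c¹⁵, c¹⁶, c¹⁷, c¹⁸, c¹⁹}.

Answer: {e, c, c², c³, c⁴, c⁵, c⁶, c⁷, c⁸, c⁹, c¹⁰, c¹¹, c¹², c¹³, c¹⁴, c¹⁵, c¹⁶, c¹⁷, c¹⁸, c¹⁹}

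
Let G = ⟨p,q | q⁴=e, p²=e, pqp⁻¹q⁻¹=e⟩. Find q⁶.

Compute successive powers of q, reducing at each step:
  q²: q · q = q²
  q³: (q²) · q = q³
  q⁴: (q³) · q = e
  q⁵: e · q = q
  q⁶: q · q = q²

Answer: q²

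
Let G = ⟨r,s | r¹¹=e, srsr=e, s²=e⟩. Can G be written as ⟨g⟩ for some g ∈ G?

Every cyclic group is abelian. But r·s = rs while s·r = r¹⁰s, so r·s ≠ s·r and G is not abelian. Hence G is not cyclic.

Answer: No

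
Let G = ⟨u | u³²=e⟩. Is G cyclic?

|G| = 32. The element u has order 32 (its powers give 32 distinct elements), so ⟨u⟩ = G and G is cyclic.

Answer: Yes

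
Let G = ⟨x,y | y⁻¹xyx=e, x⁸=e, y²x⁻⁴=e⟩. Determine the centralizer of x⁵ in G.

⟨x⁵⟩ ⊆ C_G(x⁵) since powers of x⁵ commute with x⁵; so |C_G(x⁵)| ≥ |⟨x⁵⟩| = 8.
By orbit–stabilizer, |C_G(x⁵)| = |G| / |conj. class of x⁵| = 16 / 2 = 8.
The 8 elements commuting with x⁵ are {e, x, x², x³, x⁴, x⁵, x⁶, x⁷}.

Answer: {e, x, x², x³, x⁴, x⁵, x⁶, x⁷}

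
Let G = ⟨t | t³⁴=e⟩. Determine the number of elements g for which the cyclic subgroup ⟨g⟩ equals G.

G is cyclic of order 34. An element generates G iff its order is 34, and a cyclic group of order 34 has exactly φ(34) = 16 such elements.

Answer: 16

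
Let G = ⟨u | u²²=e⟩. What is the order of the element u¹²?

Compute successive powers until reaching e:
  (u¹²)¹ = u¹², (u¹²)² = u², (u¹²)³ = u¹⁴, (u¹²)⁴ = u⁴, (u¹²)⁵ = u¹⁶, (u¹²)⁶ = u⁶, (u¹²)⁷ = u¹⁸, (u¹²)⁸ = u⁸, (u¹²)⁹ = u²⁰, (u¹²)¹⁰ = u¹⁰, (u¹²)¹¹ = e.
The smallest positive k with (u¹²)ᵏ = e is 11.

Answer: 11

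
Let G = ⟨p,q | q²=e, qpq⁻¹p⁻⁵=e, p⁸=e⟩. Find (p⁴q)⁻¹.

The order of (p⁴q) is 2 (smallest k with (p⁴q)ᵏ = e), so (p⁴q)⁻¹ = (p⁴q)¹ = p⁴q.
Check: (p⁴q) · (p⁴q) → (p⁴q) · p⁴ = q;   q · q = e, giving e as required.

Answer: p⁴q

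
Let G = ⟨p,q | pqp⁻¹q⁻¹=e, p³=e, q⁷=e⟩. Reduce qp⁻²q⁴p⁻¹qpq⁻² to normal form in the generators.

Multiply left to right, reducing at each step:
  q · p⁻² = pq
  (pq) · q⁴ = pq⁵
  (pq⁵) · p⁻¹ = q⁵
  (q⁵) · q = q⁶
  (q⁶) · p = pq⁶
  (pq⁶) · q⁻² = pq⁴

Answer: pq⁴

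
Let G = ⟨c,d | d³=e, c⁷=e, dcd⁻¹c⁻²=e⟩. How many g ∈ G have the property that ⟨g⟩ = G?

⟨g⟩ = G would require ord(g) = |G| = 21, but the maximum element order in G is 7 < 21. So G is not cyclic and no single element generates it: the count is 0.

Answer: 0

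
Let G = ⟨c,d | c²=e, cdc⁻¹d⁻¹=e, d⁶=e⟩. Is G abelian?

Each pair of generators commutes: c·d = cd = d·c. Since the generators pairwise commute, every element of G commutes with every other, so G is abelian.

Answer: Yes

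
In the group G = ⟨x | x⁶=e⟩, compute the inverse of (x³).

The order of (x³) is 2 (smallest k with (x³)ᵏ = e), so (x³)⁻¹ = (x³)¹ = x³.
Check: (x³) · (x³) → (x³) · x³ = e, giving e as required.

Answer: x³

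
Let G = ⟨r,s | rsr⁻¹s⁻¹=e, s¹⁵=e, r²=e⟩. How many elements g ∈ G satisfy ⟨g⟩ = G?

G is cyclic of order 30. An element generates G iff its order is 30, and a cyclic group of order 30 has exactly φ(30) = 8 such elements.

Answer: 8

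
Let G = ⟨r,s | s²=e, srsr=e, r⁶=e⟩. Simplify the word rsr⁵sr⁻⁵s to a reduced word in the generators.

Multiply left to right, reducing at each step:
  r · s = rs
  (rs) · r⁵ = r²s
  (r²s) · s = r²
  (r²) · r⁻⁵ = r³
  (r³) · s = r³s

Answer: r³s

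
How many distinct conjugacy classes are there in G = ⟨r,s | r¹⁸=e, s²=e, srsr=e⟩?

The conjugacy classes (representative and size) are:
  [e] (size 1), [r] (size 2), [r²] (size 2), [r³] (size 2), [r¹⁴] (size 2), [r⁵] (size 2), [r¹²] (size 2), [r⁷] (size 2), [r¹⁰] (size 2), [r⁹] (size 1), [r¹⁰s] (size 9), [rs] (size 9).
Class equation: 1 + 2 + 2 + 2 + 2 + 2 + 2 + 2 + 2 + 1 + 9 + 9 = 36 = |G|. So G has 12 conjugacy classes.

Answer: 12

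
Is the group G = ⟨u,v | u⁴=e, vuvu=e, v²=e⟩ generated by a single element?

Every cyclic group is abelian. But u·v = uv while v·u = u³v, so u·v ≠ v·u and G is not abelian. Hence G is not cyclic.

Answer: No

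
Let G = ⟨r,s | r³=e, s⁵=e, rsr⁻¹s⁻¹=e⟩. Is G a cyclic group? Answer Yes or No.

|G| = 15. The element rs has order 15 (its powers give 15 distinct elements), so ⟨rs⟩ = G and G is cyclic.

Answer: Yes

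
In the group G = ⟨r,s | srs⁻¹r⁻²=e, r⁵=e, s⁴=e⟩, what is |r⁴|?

Compute successive powers until reaching e:
  (r⁴)¹ = r⁴, (r⁴)² = r³, (r⁴)³ = r², (r⁴)⁴ = r, (r⁴)⁵ = e.
The smallest positive k with (r⁴)ᵏ = e is 5.

Answer: 5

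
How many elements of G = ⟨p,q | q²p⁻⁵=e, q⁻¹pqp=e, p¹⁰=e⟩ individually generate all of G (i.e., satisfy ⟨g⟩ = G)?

⟨g⟩ = G would require ord(g) = |G| = 20, but the maximum element order in G is 10 < 20. So G is not cyclic and no single element generates it: the count is 0.

Answer: 0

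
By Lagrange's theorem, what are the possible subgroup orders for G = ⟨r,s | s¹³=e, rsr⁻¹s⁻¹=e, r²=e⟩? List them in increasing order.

|G| = 26 = 2 · 13. By Lagrange's theorem the order of any subgroup divides 26; the divisors of 26 are 1, 2, 13, 26.

Answer: 1, 2, 13, 26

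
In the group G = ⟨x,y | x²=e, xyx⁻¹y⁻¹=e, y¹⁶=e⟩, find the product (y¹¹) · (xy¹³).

Compute (y¹¹) · (xy¹³) by multiplying left to right and reducing via the relations at each step:
  (y¹¹) · x = xy¹¹
  (xy¹¹) · y¹³ = xy⁸

Answer: xy⁸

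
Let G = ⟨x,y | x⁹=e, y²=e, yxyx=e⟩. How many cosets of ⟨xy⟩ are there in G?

First find ord(xy) by computing successive powers:
  (xy)¹ = xy, (xy)² = e.
So |⟨xy⟩| = ord(xy) = 2. With |G| = 18, by Lagrange [G : ⟨xy⟩] = 18/2 = 9.

Answer: 9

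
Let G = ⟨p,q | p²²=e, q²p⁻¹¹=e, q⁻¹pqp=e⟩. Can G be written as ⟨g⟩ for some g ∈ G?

Every cyclic group is abelian. But p·q = pq while q·p = p¹⁰q⁻¹, so p·q ≠ q·p and G is not abelian. Hence G is not cyclic.

Answer: No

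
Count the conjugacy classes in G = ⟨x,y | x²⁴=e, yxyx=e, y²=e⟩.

The conjugacy classes (representative and size) are:
  [e] (size 1), [x²³] (size 2), [x²] (size 2), [x³] (size 2), [x²⁰] (size 2), [x¹⁹] (size 2), [x⁶] (size 2), [x⁷] (size 2), [x⁸] (size 2), [x⁹] (size 2), [x¹⁴] (size 2), [x¹¹] (size 2), [x¹²] (size 1), [x⁴y] (size 12), [x⁵y] (size 12).
Class equation: 1 + 2 + 2 + 2 + 2 + 2 + 2 + 2 + 2 + 2 + 2 + 2 + 1 + 12 + 12 = 48 = |G|. So G has 15 conjugacy classes.

Answer: 15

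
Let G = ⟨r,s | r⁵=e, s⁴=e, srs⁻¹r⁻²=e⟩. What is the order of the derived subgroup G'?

G' = [G, G] is generated by all commutators. The generator-pair commutators are: [r, s] = r⁴.
The subgroup they normally generate is {e, r, r², r³, r⁴}, of order 5.
Check: |G/G'| = 20/5 = 4 is the order of the abelianisation.

Answer: 5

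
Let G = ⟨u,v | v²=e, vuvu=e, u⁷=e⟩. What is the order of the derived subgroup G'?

G' = [G, G] is generated by all commutators. The generator-pair commutators are: [u, v] = u².
The subgroup they normally generate is {e, u, u², u³, u⁴, u⁵, u⁶}, of order 7.
Check: |G/G'| = 14/7 = 2 is the order of the abelianisation.

Answer: 7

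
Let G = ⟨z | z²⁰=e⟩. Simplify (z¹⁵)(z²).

Compute (z¹⁵) · (z²) by multiplying left to right and reducing via the relations at each step:
  (z¹⁵) · z² = z¹⁷

Answer: z¹⁷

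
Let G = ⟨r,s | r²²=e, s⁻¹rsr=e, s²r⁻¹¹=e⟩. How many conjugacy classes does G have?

The conjugacy classes (representative and size) are:
  [e] (size 1), [r²¹] (size 2), [r²] (size 2), [r³] (size 2), [r¹⁸] (size 2), [r¹⁷] (size 2), [r⁶] (size 2), [r⁷] (size 2), [r⁸] (size 2), [r¹³] (size 2), [r¹²] (size 2), [r¹¹] (size 1), [r¹⁰s] (size 11), [r⁷s] (size 11).
Class equation: 1 + 2 + 2 + 2 + 2 + 2 + 2 + 2 + 2 + 2 + 2 + 1 + 11 + 11 = 44 = |G|. So G has 14 conjugacy classes.

Answer: 14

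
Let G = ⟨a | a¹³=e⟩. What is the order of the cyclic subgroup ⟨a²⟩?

|⟨a²⟩| equals the order of a². Compute successive powers until reaching e:
  (a²)¹ = a², (a²)² = a⁴, (a²)³ = a⁶, (a²)⁴ = a⁸, (a²)⁵ = a¹⁰, (a²)⁶ = a¹², (a²)⁷ = a, (a²)⁸ = a³, (a²)⁹ = a⁵, (a²)¹⁰ = a⁷, (a²)¹¹ = a⁹, (a²)¹² = a¹¹, (a²)¹³ = e.
The smallest positive k with (a²)ᵏ = e is 13, so |⟨a²⟩| = 13.

Answer: 13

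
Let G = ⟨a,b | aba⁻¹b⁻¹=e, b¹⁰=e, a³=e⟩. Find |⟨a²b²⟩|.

|⟨a²b²⟩| equals the order of a²b². Compute successive powers until reaching e:
  (a²b²)¹ = a²b², (a²b²)² = ab⁴, (a²b²)³ = b⁶, (a²b²)⁴ = a²b⁸, (a²b²)⁵ = a, (a²b²)⁶ = b², (a²b²)⁷ = a²b⁴, (a²b²)⁸ = ab⁶, (a²b²)⁹ = b⁸, (a²b²)¹⁰ = a², (a²b²)¹¹ = ab², (a²b²)¹² = b⁴, (a²b²)¹³ = a²b⁶, (a²b²)¹⁴ = ab⁸, (a²b²)¹⁵ = e.
The smallest positive k with (a²b²)ᵏ = e is 15, so |⟨a²b²⟩| = 15.

Answer: 15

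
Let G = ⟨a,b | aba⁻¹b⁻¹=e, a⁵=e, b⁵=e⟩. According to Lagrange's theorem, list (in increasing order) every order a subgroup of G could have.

|G| = 25 = 5². By Lagrange's theorem the order of any subgroup divides 25; the divisors of 25 are 1, 5, 25.

Answer: 1, 5, 25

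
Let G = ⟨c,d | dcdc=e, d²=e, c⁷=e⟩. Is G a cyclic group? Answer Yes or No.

Every cyclic group is abelian. But c·d = cd while d·c = c⁶d, so c·d ≠ d·c and G is not abelian. Hence G is not cyclic.

Answer: No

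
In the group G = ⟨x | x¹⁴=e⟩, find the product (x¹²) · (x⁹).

Compute (x¹²) · (x⁹) by multiplying left to right and reducing via the relations at each step:
  (x¹²) · x⁹ = x⁷

Answer: x⁷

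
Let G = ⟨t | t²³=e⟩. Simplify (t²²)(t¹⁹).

Compute (t²²) · (t¹⁹) by multiplying left to right and reducing via the relations at each step:
  (t²²) · t¹⁹ = t¹⁸

Answer: t¹⁸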